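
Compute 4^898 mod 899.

4^1 ≡ 4 (mod 899)
4^2 ≡ 4^2 = 16 ≡ 16 (mod 899)
4^4 ≡ 16^2 = 256 ≡ 256 (mod 899)
4^8 ≡ 256^2 = 65536 ≡ 808 (mod 899)
4^16 ≡ 808^2 = 652864 ≡ 190 (mod 899)
4^32 ≡ 190^2 = 36100 ≡ 140 (mod 899)
4^64 ≡ 140^2 = 19600 ≡ 721 (mod 899)
4^128 ≡ 721^2 = 519841 ≡ 219 (mod 899)
4^256 ≡ 219^2 = 47961 ≡ 314 (mod 899)
4^512 ≡ 314^2 = 98596 ≡ 605 (mod 899)
898 = 512 + 256 + 128 + 2 in binary powers of 2.
So 4^898 ≡ 605 · 314 · 219 · 16 ≡ 219 (mod 899).
Since 219 ≠ 1, base 4 is a Fermat witness: 899 is composite.

219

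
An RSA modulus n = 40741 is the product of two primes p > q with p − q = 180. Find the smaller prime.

131

Since p = q + 180, we have 40741 = q(q + 180), so q² + 180q − 40741 = 0.
Discriminant: 180² + 4·40741 = 32400 + 162964 = 195364; √195364 = 442.
q = (−180 + 442)/2 = 131, and p = q + 180 = 311.
Check: 131 · 311 = 40741.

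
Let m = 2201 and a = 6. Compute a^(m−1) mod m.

1823

6^1 ≡ 6 (mod 2201)
6^2 ≡ 6^2 = 36 ≡ 36 (mod 2201)
6^4 ≡ 36^2 = 1296 ≡ 1296 (mod 2201)
6^8 ≡ 1296^2 = 1679616 ≡ 253 (mod 2201)
6^16 ≡ 253^2 = 64009 ≡ 180 (mod 2201)
6^32 ≡ 180^2 = 32400 ≡ 1586 (mod 2201)
6^64 ≡ 1586^2 = 2515396 ≡ 1854 (mod 2201)
6^128 ≡ 1854^2 = 3437316 ≡ 1555 (mod 2201)
6^256 ≡ 1555^2 = 2418025 ≡ 1327 (mod 2201)
6^512 ≡ 1327^2 = 1760929 ≡ 129 (mod 2201)
6^1024 ≡ 129^2 = 16641 ≡ 1234 (mod 2201)
6^2048 ≡ 1234^2 = 1522756 ≡ 1865 (mod 2201)
2200 = 2048 + 128 + 16 + 8 in binary powers of 2.
So 6^2200 ≡ 1865 · 1555 · 180 · 253 ≡ 1823 (mod 2201).
Since 1823 ≠ 1, base 6 is a Fermat witness: 2201 is composite.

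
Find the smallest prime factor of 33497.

33497 is odd.
Digit sum 26, not divisible by 3.
Ends in 7: not divisible by 5.
7: 33497 = 7·4785 + 2
11: 33497 = 11·3045 + 2
13: 33497 = 13·2576 + 9
17: 33497 = 17·1970 + 7
19: 33497 = 19·1763

19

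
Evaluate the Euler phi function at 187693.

168000

Factor: 187693 = 11 · 113 · 151.
φ(187693) = (11−1) · (113−1) · (151−1) = 10 · 112 · 150 = 168000.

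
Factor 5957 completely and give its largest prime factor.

37

5957 = 7 · 851
851 = 23 · 37
37 is prime.
So 5957 = 7 · 23 · 37; the largest prime factor is 37.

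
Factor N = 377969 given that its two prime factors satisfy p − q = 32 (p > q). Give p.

631

Since p = q + 32, we have 377969 = q(q + 32), so q² + 32q − 377969 = 0.
Discriminant: 32² + 4·377969 = 1024 + 1511876 = 1512900; √1512900 = 1230.
q = (−32 + 1230)/2 = 599, and p = q + 32 = 631.
Check: 599 · 631 = 377969.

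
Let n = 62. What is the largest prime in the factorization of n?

31

62 = 2 · 31
31 is prime.
So 62 = 2 · 31; the largest prime factor is 31.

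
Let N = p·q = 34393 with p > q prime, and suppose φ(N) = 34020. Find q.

φ(n) = (p−1)(q−1) = n − (p+q) + 1, so p + q = 34393 − 34020 + 1 = 374.
p and q are the roots of t² − 374t + 34393 = 0.
Discriminant: 374² − 4·34393 = 139876 − 137572 = 2304; √2304 = 48.
q = (374 − 48)/2 = 163, p = (374 + 48)/2 = 211.
Check: 163 · 211 = 34393.

163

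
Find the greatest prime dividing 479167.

41

479167 = 13 · 36859
36859 = 29 · 1271
1271 = 31 · 41
41 is prime.
So 479167 = 13 · 29 · 31 · 41; the largest prime factor is 41.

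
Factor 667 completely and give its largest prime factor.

667 = 23 · 29
29 is prime.
So 667 = 23 · 29; the largest prime factor is 29.

29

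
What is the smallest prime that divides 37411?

37411 is odd.
Digit sum 16, not divisible by 3.
Ends in 1: not divisible by 5.
7: 37411 = 7·5344 + 3
11: 37411 = 11·3401

11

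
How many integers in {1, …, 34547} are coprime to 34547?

Factor: 34547 = 179 · 193.
φ(34547) = (179−1) · (193−1) = 178 · 192 = 34176.

34176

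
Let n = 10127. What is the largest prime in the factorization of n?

10127 = 13 · 779
779 = 19 · 41
41 is prime.
So 10127 = 13 · 19 · 41; the largest prime factor is 41.

41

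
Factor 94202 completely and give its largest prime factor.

67

94202 = 2 · 47101
47101 = 19 · 2479
2479 = 37 · 67
67 is prime.
So 94202 = 2 · 19 · 37 · 67; the largest prime factor is 67.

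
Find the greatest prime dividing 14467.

14467 = 17 · 851
851 = 23 · 37
37 is prime.
So 14467 = 17 · 23 · 37; the largest prime factor is 37.

37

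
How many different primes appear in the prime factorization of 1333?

1333 = 31 · 43
1333 = 31 · 43, which has 2 distinct prime factors.

2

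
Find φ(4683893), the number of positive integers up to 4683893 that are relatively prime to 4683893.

Factor: 4683893 = 137 · 179 · 191.
φ(4683893) = (137−1) · (179−1) · (191−1) = 136 · 178 · 190 = 4599520.

4599520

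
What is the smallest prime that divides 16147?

67

16147 is odd.
Digit sum 19, not divisible by 3.
Ends in 7: not divisible by 5.
7: 16147 = 7·2306 + 5
11: 16147 = 11·1467 + 10
13: 16147 = 13·1242 + 1
17: 16147 = 17·949 + 14
19: 16147 = 19·849 + 16
23: 16147 = 23·702 + 1
29: 16147 = 29·556 + 23
31: 16147 = 31·520 + 27
37: 16147 = 37·436 + 15
41: 16147 = 41·393 + 34
43: 16147 = 43·375 + 22
47: 16147 = 47·343 + 26
53: 16147 = 53·304 + 35
59: 16147 = 59·273 + 40
61: 16147 = 61·264 + 43
67: 16147 = 67·241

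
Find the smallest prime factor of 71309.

71309 is odd.
Digit sum 20, not divisible by 3.
Ends in 9: not divisible by 5.
7: 71309 = 7·10187

7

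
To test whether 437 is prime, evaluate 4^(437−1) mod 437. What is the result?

4^1 ≡ 4 (mod 437)
4^2 ≡ 4^2 = 16 ≡ 16 (mod 437)
4^4 ≡ 16^2 = 256 ≡ 256 (mod 437)
4^8 ≡ 256^2 = 65536 ≡ 423 (mod 437)
4^16 ≡ 423^2 = 178929 ≡ 196 (mod 437)
4^32 ≡ 196^2 = 38416 ≡ 397 (mod 437)
4^64 ≡ 397^2 = 157609 ≡ 289 (mod 437)
4^128 ≡ 289^2 = 83521 ≡ 54 (mod 437)
4^256 ≡ 54^2 = 2916 ≡ 294 (mod 437)
436 = 256 + 128 + 32 + 16 + 4 in binary powers of 2.
So 4^436 ≡ 294 · 54 · 397 · 196 · 256 ≡ 123 (mod 437).
Since 123 ≠ 1, base 4 is a Fermat witness: 437 is composite.

123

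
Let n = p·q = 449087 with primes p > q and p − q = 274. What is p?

821

Since p = q + 274, we have 449087 = q(q + 274), so q² + 274q − 449087 = 0.
Discriminant: 274² + 4·449087 = 75076 + 1796348 = 1871424; √1871424 = 1368.
q = (−274 + 1368)/2 = 547, and p = q + 274 = 821.
Check: 547 · 821 = 449087.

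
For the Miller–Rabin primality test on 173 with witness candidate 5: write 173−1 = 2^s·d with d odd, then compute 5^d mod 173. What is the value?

93

173 − 1 = 172 = 2^2 · 43, so d = 43.
5^1 ≡ 5 (mod 173)
5^2 ≡ 5^2 = 25 ≡ 25 (mod 173)
5^4 ≡ 25^2 = 625 ≡ 106 (mod 173)
5^8 ≡ 106^2 = 11236 ≡ 164 (mod 173)
5^16 ≡ 164^2 = 26896 ≡ 81 (mod 173)
5^32 ≡ 81^2 = 6561 ≡ 160 (mod 173)
43 = 32 + 8 + 2 + 1 in binary powers of 2.
So 5^43 ≡ 160 · 164 · 25 · 5 ≡ 93 (mod 173).
Squaring chain: 93 → 172; reaches −1, so base 5 does not prove 173 composite.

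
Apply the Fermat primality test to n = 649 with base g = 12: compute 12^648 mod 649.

12^1 ≡ 12 (mod 649)
12^2 ≡ 12^2 = 144 ≡ 144 (mod 649)
12^4 ≡ 144^2 = 20736 ≡ 617 (mod 649)
12^8 ≡ 617^2 = 380689 ≡ 375 (mod 649)
12^16 ≡ 375^2 = 140625 ≡ 441 (mod 649)
12^32 ≡ 441^2 = 194481 ≡ 430 (mod 649)
12^64 ≡ 430^2 = 184900 ≡ 584 (mod 649)
12^128 ≡ 584^2 = 341056 ≡ 331 (mod 649)
12^256 ≡ 331^2 = 109561 ≡ 529 (mod 649)
12^512 ≡ 529^2 = 279841 ≡ 122 (mod 649)
648 = 512 + 128 + 8 in binary powers of 2.
So 12^648 ≡ 122 · 331 · 375 ≡ 133 (mod 649).
Since 133 ≠ 1, base 12 is a Fermat witness: 649 is composite.

133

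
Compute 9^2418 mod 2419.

1844

9^1 ≡ 9 (mod 2419)
9^2 ≡ 9^2 = 81 ≡ 81 (mod 2419)
9^4 ≡ 81^2 = 6561 ≡ 1723 (mod 2419)
9^8 ≡ 1723^2 = 2968729 ≡ 616 (mod 2419)
9^16 ≡ 616^2 = 379456 ≡ 2092 (mod 2419)
9^32 ≡ 2092^2 = 4376464 ≡ 493 (mod 2419)
9^64 ≡ 493^2 = 243049 ≡ 1149 (mod 2419)
9^128 ≡ 1149^2 = 1320201 ≡ 1846 (mod 2419)
9^256 ≡ 1846^2 = 3407716 ≡ 1764 (mod 2419)
9^512 ≡ 1764^2 = 3111696 ≡ 862 (mod 2419)
9^1024 ≡ 862^2 = 743044 ≡ 411 (mod 2419)
9^2048 ≡ 411^2 = 168921 ≡ 2010 (mod 2419)
2418 = 2048 + 256 + 64 + 32 + 16 + 2 in binary powers of 2.
So 9^2418 ≡ 2010 · 1764 · 1149 · 493 · 2092 · 81 ≡ 1844 (mod 2419).
Since 1844 ≠ 1, base 9 is a Fermat witness: 2419 is composite.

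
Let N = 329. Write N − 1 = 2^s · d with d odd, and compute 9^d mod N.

130

329 − 1 = 328 = 2^3 · 41, so d = 41.
9^1 ≡ 9 (mod 329)
9^2 ≡ 9^2 = 81 ≡ 81 (mod 329)
9^4 ≡ 81^2 = 6561 ≡ 310 (mod 329)
9^8 ≡ 310^2 = 96100 ≡ 32 (mod 329)
9^16 ≡ 32^2 = 1024 ≡ 37 (mod 329)
9^32 ≡ 37^2 = 1369 ≡ 53 (mod 329)
41 = 32 + 8 + 1 in binary powers of 2.
So 9^41 ≡ 53 · 32 · 9 ≡ 130 (mod 329).
Squaring chain: 130 → 121 → 165; never reaches −1, so base 9 is a Miller–Rabin witness that 329 is composite.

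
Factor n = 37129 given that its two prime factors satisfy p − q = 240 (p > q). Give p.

347

Since p = q + 240, we have 37129 = q(q + 240), so q² + 240q − 37129 = 0.
Discriminant: 240² + 4·37129 = 57600 + 148516 = 206116; √206116 = 454.
q = (−240 + 454)/2 = 107, and p = q + 240 = 347.
Check: 107 · 347 = 37129.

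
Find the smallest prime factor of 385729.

29

385729 is odd.
Digit sum 34, not divisible by 3.
Ends in 9: not divisible by 5.
7: 385729 = 7·55104 + 1
11: 385729 = 11·35066 + 3
13: 385729 = 13·29671 + 6
17: 385729 = 17·22689 + 16
19: 385729 = 19·20301 + 10
23: 385729 = 23·16770 + 19
29: 385729 = 29·13301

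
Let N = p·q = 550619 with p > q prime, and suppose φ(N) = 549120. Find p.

φ(n) = (p−1)(q−1) = n − (p+q) + 1, so p + q = 550619 − 549120 + 1 = 1500.
p and q are the roots of t² − 1500t + 550619 = 0.
Discriminant: 1500² − 4·550619 = 2250000 − 2202476 = 47524; √47524 = 218.
q = (1500 − 218)/2 = 641, p = (1500 + 218)/2 = 859.
Check: 641 · 859 = 550619.

859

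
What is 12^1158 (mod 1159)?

20

12^1 ≡ 12 (mod 1159)
12^2 ≡ 12^2 = 144 ≡ 144 (mod 1159)
12^4 ≡ 144^2 = 20736 ≡ 1033 (mod 1159)
12^8 ≡ 1033^2 = 1067089 ≡ 809 (mod 1159)
12^16 ≡ 809^2 = 654481 ≡ 805 (mod 1159)
12^32 ≡ 805^2 = 648025 ≡ 144 (mod 1159)
12^64 ≡ 144^2 = 20736 ≡ 1033 (mod 1159)
12^128 ≡ 1033^2 = 1067089 ≡ 809 (mod 1159)
12^256 ≡ 809^2 = 654481 ≡ 805 (mod 1159)
12^512 ≡ 805^2 = 648025 ≡ 144 (mod 1159)
12^1024 ≡ 144^2 = 20736 ≡ 1033 (mod 1159)
1158 = 1024 + 128 + 4 + 2 in binary powers of 2.
So 12^1158 ≡ 1033 · 809 · 1033 · 144 ≡ 20 (mod 1159).
Since 20 ≠ 1, base 12 is a Fermat witness: 1159 is composite.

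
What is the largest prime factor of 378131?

59

378131 = 13 · 29087
29087 = 17 · 1711
1711 = 29 · 59
59 is prime.
So 378131 = 13 · 17 · 29 · 59; the largest prime factor is 59.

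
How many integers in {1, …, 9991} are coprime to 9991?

9792

Factor: 9991 = 97 · 103.
φ(9991) = (97−1) · (103−1) = 96 · 102 = 9792.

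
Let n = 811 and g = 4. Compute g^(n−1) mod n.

1

4^1 ≡ 4 (mod 811)
4^2 ≡ 4^2 = 16 ≡ 16 (mod 811)
4^4 ≡ 16^2 = 256 ≡ 256 (mod 811)
4^8 ≡ 256^2 = 65536 ≡ 656 (mod 811)
4^16 ≡ 656^2 = 430336 ≡ 506 (mod 811)
4^32 ≡ 506^2 = 256036 ≡ 571 (mod 811)
4^64 ≡ 571^2 = 326041 ≡ 19 (mod 811)
4^128 ≡ 19^2 = 361 ≡ 361 (mod 811)
4^256 ≡ 361^2 = 130321 ≡ 561 (mod 811)
4^512 ≡ 561^2 = 314721 ≡ 53 (mod 811)
810 = 512 + 256 + 32 + 8 + 2 in binary powers of 2.
So 4^810 ≡ 53 · 561 · 571 · 656 · 16 ≡ 1 (mod 811).
Since the result is 1, base 4 gives no evidence that 811 is composite.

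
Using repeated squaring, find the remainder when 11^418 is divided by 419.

1

11^1 ≡ 11 (mod 419)
11^2 ≡ 11^2 = 121 ≡ 121 (mod 419)
11^4 ≡ 121^2 = 14641 ≡ 395 (mod 419)
11^8 ≡ 395^2 = 156025 ≡ 157 (mod 419)
11^16 ≡ 157^2 = 24649 ≡ 347 (mod 419)
11^32 ≡ 347^2 = 120409 ≡ 156 (mod 419)
11^64 ≡ 156^2 = 24336 ≡ 34 (mod 419)
11^128 ≡ 34^2 = 1156 ≡ 318 (mod 419)
11^256 ≡ 318^2 = 101124 ≡ 145 (mod 419)
418 = 256 + 128 + 32 + 2 in binary powers of 2.
So 11^418 ≡ 145 · 318 · 156 · 121 ≡ 1 (mod 419).
Since the result is 1, base 11 gives no evidence that 419 is composite.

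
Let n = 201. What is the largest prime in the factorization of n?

67

201 = 3 · 67
67 is prime.
So 201 = 3 · 67; the largest prime factor is 67.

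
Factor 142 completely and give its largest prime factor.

142 = 2 · 71
71 is prime.
So 142 = 2 · 71; the largest prime factor is 71.

71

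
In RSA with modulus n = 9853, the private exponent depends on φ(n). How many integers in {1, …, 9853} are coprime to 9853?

Factor: 9853 = 59 · 167.
φ(9853) = (59−1) · (167−1) = 58 · 166 = 9628.

9628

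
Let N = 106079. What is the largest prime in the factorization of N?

106079 = 37 · 2867
2867 = 47 · 61
61 is prime.
So 106079 = 37 · 47 · 61; the largest prime factor is 61.

61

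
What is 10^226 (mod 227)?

10^1 ≡ 10 (mod 227)
10^2 ≡ 10^2 = 100 ≡ 100 (mod 227)
10^4 ≡ 100^2 = 10000 ≡ 12 (mod 227)
10^8 ≡ 12^2 = 144 ≡ 144 (mod 227)
10^16 ≡ 144^2 = 20736 ≡ 79 (mod 227)
10^32 ≡ 79^2 = 6241 ≡ 112 (mod 227)
10^64 ≡ 112^2 = 12544 ≡ 59 (mod 227)
10^128 ≡ 59^2 = 3481 ≡ 76 (mod 227)
226 = 128 + 64 + 32 + 2 in binary powers of 2.
So 10^226 ≡ 76 · 59 · 112 · 100 ≡ 1 (mod 227).
Since the result is 1, base 10 gives no evidence that 227 is composite.

1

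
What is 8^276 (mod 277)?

1

8^1 ≡ 8 (mod 277)
8^2 ≡ 8^2 = 64 ≡ 64 (mod 277)
8^4 ≡ 64^2 = 4096 ≡ 218 (mod 277)
8^8 ≡ 218^2 = 47524 ≡ 157 (mod 277)
8^16 ≡ 157^2 = 24649 ≡ 273 (mod 277)
8^32 ≡ 273^2 = 74529 ≡ 16 (mod 277)
8^64 ≡ 16^2 = 256 ≡ 256 (mod 277)
8^128 ≡ 256^2 = 65536 ≡ 164 (mod 277)
8^256 ≡ 164^2 = 26896 ≡ 27 (mod 277)
276 = 256 + 16 + 4 in binary powers of 2.
So 8^276 ≡ 27 · 273 · 218 ≡ 1 (mod 277).
Since the result is 1, base 8 gives no evidence that 277 is composite.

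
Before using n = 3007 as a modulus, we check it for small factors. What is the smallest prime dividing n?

31

3007 is odd.
Digit sum 10, not divisible by 3.
Ends in 7: not divisible by 5.
7: 3007 = 7·429 + 4
11: 3007 = 11·273 + 4
13: 3007 = 13·231 + 4
17: 3007 = 17·176 + 15
19: 3007 = 19·158 + 5
23: 3007 = 23·130 + 17
29: 3007 = 29·103 + 20
31: 3007 = 31·97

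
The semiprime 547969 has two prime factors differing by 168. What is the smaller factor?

661

Since p = q + 168, we have 547969 = q(q + 168), so q² + 168q − 547969 = 0.
Discriminant: 168² + 4·547969 = 28224 + 2191876 = 2220100; √2220100 = 1490.
q = (−168 + 1490)/2 = 661, and p = q + 168 = 829.
Check: 661 · 829 = 547969.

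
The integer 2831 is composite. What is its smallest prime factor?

2831 is odd.
Digit sum 14, not divisible by 3.
Ends in 1: not divisible by 5.
7: 2831 = 7·404 + 3
11: 2831 = 11·257 + 4
13: 2831 = 13·217 + 10
17: 2831 = 17·166 + 9
19: 2831 = 19·149

19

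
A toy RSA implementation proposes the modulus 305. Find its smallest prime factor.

5

305 is odd.
Digit sum 8, not divisible by 3.
Ends in 5: divisible by 5.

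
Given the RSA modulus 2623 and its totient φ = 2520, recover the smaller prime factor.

43

φ(n) = (p−1)(q−1) = n − (p+q) + 1, so p + q = 2623 − 2520 + 1 = 104.
p and q are the roots of t² − 104t + 2623 = 0.
Discriminant: 104² − 4·2623 = 10816 − 10492 = 324; √324 = 18.
q = (104 − 18)/2 = 43, p = (104 + 18)/2 = 61.
Check: 43 · 61 = 2623.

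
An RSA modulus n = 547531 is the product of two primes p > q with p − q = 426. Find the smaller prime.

557

Since p = q + 426, we have 547531 = q(q + 426), so q² + 426q − 547531 = 0.
Discriminant: 426² + 4·547531 = 181476 + 2190124 = 2371600; √2371600 = 1540.
q = (−426 + 1540)/2 = 557, and p = q + 426 = 983.
Check: 557 · 983 = 547531.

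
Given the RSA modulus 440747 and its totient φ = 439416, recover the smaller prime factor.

613

φ(n) = (p−1)(q−1) = n − (p+q) + 1, so p + q = 440747 − 439416 + 1 = 1332.
p and q are the roots of t² − 1332t + 440747 = 0.
Discriminant: 1332² − 4·440747 = 1774224 − 1762988 = 11236; √11236 = 106.
q = (1332 − 106)/2 = 613, p = (1332 + 106)/2 = 719.
Check: 613 · 719 = 440747.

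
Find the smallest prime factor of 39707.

59

39707 is odd.
Digit sum 26, not divisible by 3.
Ends in 7: not divisible by 5.
7: 39707 = 7·5672 + 3
11: 39707 = 11·3609 + 8
13: 39707 = 13·3054 + 5
17: 39707 = 17·2335 + 12
19: 39707 = 19·2089 + 16
23: 39707 = 23·1726 + 9
29: 39707 = 29·1369 + 6
31: 39707 = 31·1280 + 27
37: 39707 = 37·1073 + 6
41: 39707 = 41·968 + 19
43: 39707 = 43·923 + 18
47: 39707 = 47·844 + 39
53: 39707 = 53·749 + 10
59: 39707 = 59·673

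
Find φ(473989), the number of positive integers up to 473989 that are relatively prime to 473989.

453600

Factor: 473989 = 43 · 73 · 151.
φ(473989) = (43−1) · (73−1) · (151−1) = 42 · 72 · 150 = 453600.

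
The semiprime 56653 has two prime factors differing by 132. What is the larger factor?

313

Since p = q + 132, we have 56653 = q(q + 132), so q² + 132q − 56653 = 0.
Discriminant: 132² + 4·56653 = 17424 + 226612 = 244036; √244036 = 494.
q = (−132 + 494)/2 = 181, and p = q + 132 = 313.
Check: 181 · 313 = 56653.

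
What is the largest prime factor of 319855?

71

319855 = 5 · 63971
63971 = 17 · 3763
3763 = 53 · 71
71 is prime.
So 319855 = 5 · 17 · 53 · 71; the largest prime factor is 71.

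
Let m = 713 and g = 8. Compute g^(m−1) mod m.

188

8^1 ≡ 8 (mod 713)
8^2 ≡ 8^2 = 64 ≡ 64 (mod 713)
8^4 ≡ 64^2 = 4096 ≡ 531 (mod 713)
8^8 ≡ 531^2 = 281961 ≡ 326 (mod 713)
8^16 ≡ 326^2 = 106276 ≡ 39 (mod 713)
8^32 ≡ 39^2 = 1521 ≡ 95 (mod 713)
8^64 ≡ 95^2 = 9025 ≡ 469 (mod 713)
8^128 ≡ 469^2 = 219961 ≡ 357 (mod 713)
8^256 ≡ 357^2 = 127449 ≡ 535 (mod 713)
8^512 ≡ 535^2 = 286225 ≡ 312 (mod 713)
712 = 512 + 128 + 64 + 8 in binary powers of 2.
So 8^712 ≡ 312 · 357 · 469 · 326 ≡ 188 (mod 713).
Since 188 ≠ 1, base 8 is a Fermat witness: 713 is composite.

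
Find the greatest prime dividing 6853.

6853 = 7 · 979
979 = 11 · 89
89 is prime.
So 6853 = 7 · 11 · 89; the largest prime factor is 89.

89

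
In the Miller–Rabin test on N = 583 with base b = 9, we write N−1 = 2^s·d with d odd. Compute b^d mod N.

537

583 − 1 = 582 = 2^1 · 291, so d = 291.
9^1 ≡ 9 (mod 583)
9^2 ≡ 9^2 = 81 ≡ 81 (mod 583)
9^4 ≡ 81^2 = 6561 ≡ 148 (mod 583)
9^8 ≡ 148^2 = 21904 ≡ 333 (mod 583)
9^16 ≡ 333^2 = 110889 ≡ 119 (mod 583)
9^32 ≡ 119^2 = 14161 ≡ 169 (mod 583)
9^64 ≡ 169^2 = 28561 ≡ 577 (mod 583)
9^128 ≡ 577^2 = 332929 ≡ 36 (mod 583)
9^256 ≡ 36^2 = 1296 ≡ 130 (mod 583)
291 = 256 + 32 + 2 + 1 in binary powers of 2.
So 9^291 ≡ 130 · 169 · 81 · 9 ≡ 537 (mod 583).
Squaring chain: 537; never reaches −1, so base 9 is a Miller–Rabin witness that 583 is composite.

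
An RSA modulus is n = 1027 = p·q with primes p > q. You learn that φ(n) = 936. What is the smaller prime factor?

φ(n) = (p−1)(q−1) = n − (p+q) + 1, so p + q = 1027 − 936 + 1 = 92.
p and q are the roots of t² − 92t + 1027 = 0.
Discriminant: 92² − 4·1027 = 8464 − 4108 = 4356; √4356 = 66.
q = (92 − 66)/2 = 13, p = (92 + 66)/2 = 79.
Check: 13 · 79 = 1027.

13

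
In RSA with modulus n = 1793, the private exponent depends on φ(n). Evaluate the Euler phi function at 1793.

Factor: 1793 = 11 · 163.
φ(1793) = (11−1) · (163−1) = 10 · 162 = 1620.

1620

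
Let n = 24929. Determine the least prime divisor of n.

97

24929 is odd.
Digit sum 26, not divisible by 3.
Ends in 9: not divisible by 5.
7: 24929 = 7·3561 + 2
11: 24929 = 11·2266 + 3
13: 24929 = 13·1917 + 8
17: 24929 = 17·1466 + 7
19: 24929 = 19·1312 + 1
23: 24929 = 23·1083 + 20
29: 24929 = 29·859 + 18
31: 24929 = 31·804 + 5
37: 24929 = 37·673 + 28
41: 24929 = 41·608 + 1
43: 24929 = 43·579 + 32
47: 24929 = 47·530 + 19
53: 24929 = 53·470 + 19
59: 24929 = 59·422 + 31
61: 24929 = 61·408 + 41
67: 24929 = 67·372 + 5
71: 24929 = 71·351 + 8
73: 24929 = 73·341 + 36
79: 24929 = 79·315 + 44
83: 24929 = 83·300 + 29
89: 24929 = 89·280 + 9
97: 24929 = 97·257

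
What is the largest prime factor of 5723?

97

5723 = 59 · 97
97 is prime.
So 5723 = 59 · 97; the largest prime factor is 97.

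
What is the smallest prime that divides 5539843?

47

5539843 is odd.
Digit sum 37, not divisible by 3.
Ends in 3: not divisible by 5.
7: 5539843 = 7·791406 + 1
11: 5539843 = 11·503622 + 1
13: 5539843 = 13·426141 + 10
17: 5539843 = 17·325873 + 2
19: 5539843 = 19·291570 + 13
23: 5539843 = 23·240862 + 17
29: 5539843 = 29·191029 + 2
31: 5539843 = 31·178704 + 19
37: 5539843 = 37·149725 + 18
41: 5539843 = 41·135118 + 5
43: 5539843 = 43·128833 + 24
47: 5539843 = 47·117869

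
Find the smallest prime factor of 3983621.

59

3983621 is odd.
Digit sum 32, not divisible by 3.
Ends in 1: not divisible by 5.
7: 3983621 = 7·569088 + 5
11: 3983621 = 11·362147 + 4
13: 3983621 = 13·306432 + 5
17: 3983621 = 17·234330 + 11
19: 3983621 = 19·209664 + 5
23: 3983621 = 23·173200 + 21
29: 3983621 = 29·137366 + 7
31: 3983621 = 31·128503 + 28
37: 3983621 = 37·107665 + 16
41: 3983621 = 41·97161 + 20
43: 3983621 = 43·92642 + 15
47: 3983621 = 47·84757 + 42
53: 3983621 = 53·75162 + 35
59: 3983621 = 59·67519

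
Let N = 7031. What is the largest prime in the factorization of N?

89

7031 = 79 · 89
89 is prime.
So 7031 = 79 · 89; the largest prime factor is 89.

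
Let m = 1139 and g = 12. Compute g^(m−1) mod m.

892

12^1 ≡ 12 (mod 1139)
12^2 ≡ 12^2 = 144 ≡ 144 (mod 1139)
12^4 ≡ 144^2 = 20736 ≡ 234 (mod 1139)
12^8 ≡ 234^2 = 54756 ≡ 84 (mod 1139)
12^16 ≡ 84^2 = 7056 ≡ 222 (mod 1139)
12^32 ≡ 222^2 = 49284 ≡ 307 (mod 1139)
12^64 ≡ 307^2 = 94249 ≡ 851 (mod 1139)
12^128 ≡ 851^2 = 724201 ≡ 936 (mod 1139)
12^256 ≡ 936^2 = 876096 ≡ 205 (mod 1139)
12^512 ≡ 205^2 = 42025 ≡ 1021 (mod 1139)
12^1024 ≡ 1021^2 = 1042441 ≡ 256 (mod 1139)
1138 = 1024 + 64 + 32 + 16 + 2 in binary powers of 2.
So 12^1138 ≡ 256 · 851 · 307 · 222 · 144 ≡ 892 (mod 1139).
Since 892 ≠ 1, base 12 is a Fermat witness: 1139 is composite.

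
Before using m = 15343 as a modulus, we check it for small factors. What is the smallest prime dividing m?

67

15343 is odd.
Digit sum 16, not divisible by 3.
Ends in 3: not divisible by 5.
7: 15343 = 7·2191 + 6
11: 15343 = 11·1394 + 9
13: 15343 = 13·1180 + 3
17: 15343 = 17·902 + 9
19: 15343 = 19·807 + 10
23: 15343 = 23·667 + 2
29: 15343 = 29·529 + 2
31: 15343 = 31·494 + 29
37: 15343 = 37·414 + 25
41: 15343 = 41·374 + 9
43: 15343 = 43·356 + 35
47: 15343 = 47·326 + 21
53: 15343 = 53·289 + 26
59: 15343 = 59·260 + 3
61: 15343 = 61·251 + 32
67: 15343 = 67·229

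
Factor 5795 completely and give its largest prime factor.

5795 = 5 · 1159
1159 = 19 · 61
61 is prime.
So 5795 = 5 · 19 · 61; the largest prime factor is 61.

61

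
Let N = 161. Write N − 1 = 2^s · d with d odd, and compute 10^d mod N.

161 − 1 = 160 = 2^5 · 5, so d = 5.
10^1 ≡ 10 (mod 161)
10^2 ≡ 10^2 = 100 ≡ 100 (mod 161)
10^4 ≡ 100^2 = 10000 ≡ 18 (mod 161)
5 = 4 + 1 in binary powers of 2.
So 10^5 ≡ 18 · 10 ≡ 19 (mod 161).
Squaring chain: 19 → 39 → 72 → 32 → 58; never reaches −1, so base 10 is a Miller–Rabin witness that 161 is composite.

19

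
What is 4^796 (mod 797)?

1

4^1 ≡ 4 (mod 797)
4^2 ≡ 4^2 = 16 ≡ 16 (mod 797)
4^4 ≡ 16^2 = 256 ≡ 256 (mod 797)
4^8 ≡ 256^2 = 65536 ≡ 182 (mod 797)
4^16 ≡ 182^2 = 33124 ≡ 447 (mod 797)
4^32 ≡ 447^2 = 199809 ≡ 559 (mod 797)
4^64 ≡ 559^2 = 312481 ≡ 57 (mod 797)
4^128 ≡ 57^2 = 3249 ≡ 61 (mod 797)
4^256 ≡ 61^2 = 3721 ≡ 533 (mod 797)
4^512 ≡ 533^2 = 284089 ≡ 357 (mod 797)
796 = 512 + 256 + 16 + 8 + 4 in binary powers of 2.
So 4^796 ≡ 357 · 533 · 447 · 182 · 256 ≡ 1 (mod 797).
Since the result is 1, base 4 gives no evidence that 797 is composite.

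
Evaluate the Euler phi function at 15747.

10080

Factor: 15747 = 3 · 29 · 181.
φ(15747) = (3−1) · (29−1) · (181−1) = 2 · 28 · 180 = 10080.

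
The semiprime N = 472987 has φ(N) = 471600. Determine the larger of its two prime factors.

787

φ(n) = (p−1)(q−1) = n − (p+q) + 1, so p + q = 472987 − 471600 + 1 = 1388.
p and q are the roots of t² − 1388t + 472987 = 0.
Discriminant: 1388² − 4·472987 = 1926544 − 1891948 = 34596; √34596 = 186.
q = (1388 − 186)/2 = 601, p = (1388 + 186)/2 = 787.
Check: 601 · 787 = 472987.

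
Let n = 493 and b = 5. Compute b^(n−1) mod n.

344

5^1 ≡ 5 (mod 493)
5^2 ≡ 5^2 = 25 ≡ 25 (mod 493)
5^4 ≡ 25^2 = 625 ≡ 132 (mod 493)
5^8 ≡ 132^2 = 17424 ≡ 169 (mod 493)
5^16 ≡ 169^2 = 28561 ≡ 460 (mod 493)
5^32 ≡ 460^2 = 211600 ≡ 103 (mod 493)
5^64 ≡ 103^2 = 10609 ≡ 256 (mod 493)
5^128 ≡ 256^2 = 65536 ≡ 460 (mod 493)
5^256 ≡ 460^2 = 211600 ≡ 103 (mod 493)
492 = 256 + 128 + 64 + 32 + 8 + 4 in binary powers of 2.
So 5^492 ≡ 103 · 460 · 256 · 103 · 169 · 132 ≡ 344 (mod 493).
Since 344 ≠ 1, base 5 is a Fermat witness: 493 is composite.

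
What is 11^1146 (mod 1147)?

11^1 ≡ 11 (mod 1147)
11^2 ≡ 11^2 = 121 ≡ 121 (mod 1147)
11^4 ≡ 121^2 = 14641 ≡ 877 (mod 1147)
11^8 ≡ 877^2 = 769129 ≡ 639 (mod 1147)
11^16 ≡ 639^2 = 408321 ≡ 1136 (mod 1147)
11^32 ≡ 1136^2 = 1290496 ≡ 121 (mod 1147)
11^64 ≡ 121^2 = 14641 ≡ 877 (mod 1147)
11^128 ≡ 877^2 = 769129 ≡ 639 (mod 1147)
11^256 ≡ 639^2 = 408321 ≡ 1136 (mod 1147)
11^512 ≡ 1136^2 = 1290496 ≡ 121 (mod 1147)
11^1024 ≡ 121^2 = 14641 ≡ 877 (mod 1147)
1146 = 1024 + 64 + 32 + 16 + 8 + 2 in binary powers of 2.
So 11^1146 ≡ 877 · 877 · 121 · 1136 · 639 · 121 ≡ 593 (mod 1147).
Since 593 ≠ 1, base 11 is a Fermat witness: 1147 is composite.

593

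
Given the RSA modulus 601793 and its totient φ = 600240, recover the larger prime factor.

φ(n) = (p−1)(q−1) = n − (p+q) + 1, so p + q = 601793 − 600240 + 1 = 1554.
p and q are the roots of t² − 1554t + 601793 = 0.
Discriminant: 1554² − 4·601793 = 2414916 − 2407172 = 7744; √7744 = 88.
q = (1554 − 88)/2 = 733, p = (1554 + 88)/2 = 821.
Check: 733 · 821 = 601793.

821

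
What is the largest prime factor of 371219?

97

371219 = 43 · 8633
8633 = 89 · 97
97 is prime.
So 371219 = 43 · 89 · 97; the largest prime factor is 97.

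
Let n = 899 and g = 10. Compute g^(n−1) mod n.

71

10^1 ≡ 10 (mod 899)
10^2 ≡ 10^2 = 100 ≡ 100 (mod 899)
10^4 ≡ 100^2 = 10000 ≡ 111 (mod 899)
10^8 ≡ 111^2 = 12321 ≡ 634 (mod 899)
10^16 ≡ 634^2 = 401956 ≡ 103 (mod 899)
10^32 ≡ 103^2 = 10609 ≡ 720 (mod 899)
10^64 ≡ 720^2 = 518400 ≡ 576 (mod 899)
10^128 ≡ 576^2 = 331776 ≡ 45 (mod 899)
10^256 ≡ 45^2 = 2025 ≡ 227 (mod 899)
10^512 ≡ 227^2 = 51529 ≡ 286 (mod 899)
898 = 512 + 256 + 128 + 2 in binary powers of 2.
So 10^898 ≡ 286 · 227 · 45 · 100 ≡ 71 (mod 899).
Since 71 ≠ 1, base 10 is a Fermat witness: 899 is composite.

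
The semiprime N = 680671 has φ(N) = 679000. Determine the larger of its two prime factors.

971

φ(n) = (p−1)(q−1) = n − (p+q) + 1, so p + q = 680671 − 679000 + 1 = 1672.
p and q are the roots of t² − 1672t + 680671 = 0.
Discriminant: 1672² − 4·680671 = 2795584 − 2722684 = 72900; √72900 = 270.
q = (1672 − 270)/2 = 701, p = (1672 + 270)/2 = 971.
Check: 701 · 971 = 680671.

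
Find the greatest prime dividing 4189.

71

4189 = 59 · 71
71 is prime.
So 4189 = 59 · 71; the largest prime factor is 71.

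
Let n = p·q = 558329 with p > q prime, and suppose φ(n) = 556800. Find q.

φ(n) = (p−1)(q−1) = n − (p+q) + 1, so p + q = 558329 − 556800 + 1 = 1530.
p and q are the roots of t² − 1530t + 558329 = 0.
Discriminant: 1530² − 4·558329 = 2340900 − 2233316 = 107584; √107584 = 328.
q = (1530 − 328)/2 = 601, p = (1530 + 328)/2 = 929.
Check: 601 · 929 = 558329.

601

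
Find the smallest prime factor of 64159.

64159 is odd.
Digit sum 25, not divisible by 3.
Ends in 9: not divisible by 5.
7: 64159 = 7·9165 + 4
11: 64159 = 11·5832 + 7
13: 64159 = 13·4935 + 4
17: 64159 = 17·3774 + 1
19: 64159 = 19·3376 + 15
23: 64159 = 23·2789 + 12
29: 64159 = 29·2212 + 11
31: 64159 = 31·2069 + 20
37: 64159 = 37·1734 + 1
41: 64159 = 41·1564 + 35
43: 64159 = 43·1492 + 3
47: 64159 = 47·1365 + 4
53: 64159 = 53·1210 + 29
59: 64159 = 59·1087 + 26
61: 64159 = 61·1051 + 48
67: 64159 = 67·957 + 40
71: 64159 = 71·903 + 46
73: 64159 = 73·878 + 65
79: 64159 = 79·812 + 11
83: 64159 = 83·773

83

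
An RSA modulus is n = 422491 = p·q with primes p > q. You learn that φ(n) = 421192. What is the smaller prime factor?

φ(n) = (p−1)(q−1) = n − (p+q) + 1, so p + q = 422491 − 421192 + 1 = 1300.
p and q are the roots of t² − 1300t + 422491 = 0.
Discriminant: 1300² − 4·422491 = 1690000 − 1689964 = 36; √36 = 6.
q = (1300 − 6)/2 = 647, p = (1300 + 6)/2 = 653.
Check: 647 · 653 = 422491.

647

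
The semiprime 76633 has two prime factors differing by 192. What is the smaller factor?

197

Since p = q + 192, we have 76633 = q(q + 192), so q² + 192q − 76633 = 0.
Discriminant: 192² + 4·76633 = 36864 + 306532 = 343396; √343396 = 586.
q = (−192 + 586)/2 = 197, and p = q + 192 = 389.
Check: 197 · 389 = 76633.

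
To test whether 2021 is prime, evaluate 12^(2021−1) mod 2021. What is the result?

12^1 ≡ 12 (mod 2021)
12^2 ≡ 12^2 = 144 ≡ 144 (mod 2021)
12^4 ≡ 144^2 = 20736 ≡ 526 (mod 2021)
12^8 ≡ 526^2 = 276676 ≡ 1820 (mod 2021)
12^16 ≡ 1820^2 = 3312400 ≡ 2002 (mod 2021)
12^32 ≡ 2002^2 = 4008004 ≡ 361 (mod 2021)
12^64 ≡ 361^2 = 130321 ≡ 977 (mod 2021)
12^128 ≡ 977^2 = 954529 ≡ 617 (mod 2021)
12^256 ≡ 617^2 = 380689 ≡ 741 (mod 2021)
12^512 ≡ 741^2 = 549081 ≡ 1390 (mod 2021)
12^1024 ≡ 1390^2 = 1932100 ≡ 24 (mod 2021)
2020 = 1024 + 512 + 256 + 128 + 64 + 32 + 4 in binary powers of 2.
So 12^2020 ≡ 24 · 1390 · 741 · 617 · 977 · 361 · 526 ≡ 397 (mod 2021).
Since 397 ≠ 1, base 12 is a Fermat witness: 2021 is composite.

397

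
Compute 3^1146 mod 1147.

3^1 ≡ 3 (mod 1147)
3^2 ≡ 3^2 = 9 ≡ 9 (mod 1147)
3^4 ≡ 9^2 = 81 ≡ 81 (mod 1147)
3^8 ≡ 81^2 = 6561 ≡ 826 (mod 1147)
3^16 ≡ 826^2 = 682276 ≡ 958 (mod 1147)
3^32 ≡ 958^2 = 917764 ≡ 164 (mod 1147)
3^64 ≡ 164^2 = 26896 ≡ 515 (mod 1147)
3^128 ≡ 515^2 = 265225 ≡ 268 (mod 1147)
3^256 ≡ 268^2 = 71824 ≡ 710 (mod 1147)
3^512 ≡ 710^2 = 504100 ≡ 567 (mod 1147)
3^1024 ≡ 567^2 = 321489 ≡ 329 (mod 1147)
1146 = 1024 + 64 + 32 + 16 + 8 + 2 in binary powers of 2.
So 3^1146 ≡ 329 · 515 · 164 · 958 · 826 · 9 ≡ 47 (mod 1147).
Since 47 ≠ 1, base 3 is a Fermat witness: 1147 is composite.

47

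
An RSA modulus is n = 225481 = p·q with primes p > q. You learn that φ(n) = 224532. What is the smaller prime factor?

463

φ(n) = (p−1)(q−1) = n − (p+q) + 1, so p + q = 225481 − 224532 + 1 = 950.
p and q are the roots of t² − 950t + 225481 = 0.
Discriminant: 950² − 4·225481 = 902500 − 901924 = 576; √576 = 24.
q = (950 − 24)/2 = 463, p = (950 + 24)/2 = 487.
Check: 463 · 487 = 225481.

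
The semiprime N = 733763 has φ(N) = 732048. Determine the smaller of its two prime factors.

809

φ(n) = (p−1)(q−1) = n − (p+q) + 1, so p + q = 733763 − 732048 + 1 = 1716.
p and q are the roots of t² − 1716t + 733763 = 0.
Discriminant: 1716² − 4·733763 = 2944656 − 2935052 = 9604; √9604 = 98.
q = (1716 − 98)/2 = 809, p = (1716 + 98)/2 = 907.
Check: 809 · 907 = 733763.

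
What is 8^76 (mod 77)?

8^1 ≡ 8 (mod 77)
8^2 ≡ 8^2 = 64 ≡ 64 (mod 77)
8^4 ≡ 64^2 = 4096 ≡ 15 (mod 77)
8^8 ≡ 15^2 = 225 ≡ 71 (mod 77)
8^16 ≡ 71^2 = 5041 ≡ 36 (mod 77)
8^32 ≡ 36^2 = 1296 ≡ 64 (mod 77)
8^64 ≡ 64^2 = 4096 ≡ 15 (mod 77)
76 = 64 + 8 + 4 in binary powers of 2.
So 8^76 ≡ 15 · 71 · 15 ≡ 36 (mod 77).
Since 36 ≠ 1, base 8 is a Fermat witness: 77 is composite.

36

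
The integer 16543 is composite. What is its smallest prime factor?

16543 is odd.
Digit sum 19, not divisible by 3.
Ends in 3: not divisible by 5.
7: 16543 = 7·2363 + 2
11: 16543 = 11·1503 + 10
13: 16543 = 13·1272 + 7
17: 16543 = 17·973 + 2
19: 16543 = 19·870 + 13
23: 16543 = 23·719 + 6
29: 16543 = 29·570 + 13
31: 16543 = 31·533 + 20
37: 16543 = 37·447 + 4
41: 16543 = 41·403 + 20
43: 16543 = 43·384 + 31
47: 16543 = 47·351 + 46
53: 16543 = 53·312 + 7
59: 16543 = 59·280 + 23
61: 16543 = 61·271 + 12
67: 16543 = 67·246 + 61
71: 16543 = 71·233

71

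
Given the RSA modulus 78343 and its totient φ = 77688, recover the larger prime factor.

φ(n) = (p−1)(q−1) = n − (p+q) + 1, so p + q = 78343 − 77688 + 1 = 656.
p and q are the roots of t² − 656t + 78343 = 0.
Discriminant: 656² − 4·78343 = 430336 − 313372 = 116964; √116964 = 342.
q = (656 − 342)/2 = 157, p = (656 + 342)/2 = 499.
Check: 157 · 499 = 78343.

499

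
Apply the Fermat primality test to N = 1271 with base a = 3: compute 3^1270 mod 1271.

893

3^1 ≡ 3 (mod 1271)
3^2 ≡ 3^2 = 9 ≡ 9 (mod 1271)
3^4 ≡ 9^2 = 81 ≡ 81 (mod 1271)
3^8 ≡ 81^2 = 6561 ≡ 206 (mod 1271)
3^16 ≡ 206^2 = 42436 ≡ 493 (mod 1271)
3^32 ≡ 493^2 = 243049 ≡ 288 (mod 1271)
3^64 ≡ 288^2 = 82944 ≡ 329 (mod 1271)
3^128 ≡ 329^2 = 108241 ≡ 206 (mod 1271)
3^256 ≡ 206^2 = 42436 ≡ 493 (mod 1271)
3^512 ≡ 493^2 = 243049 ≡ 288 (mod 1271)
3^1024 ≡ 288^2 = 82944 ≡ 329 (mod 1271)
1270 = 1024 + 128 + 64 + 32 + 16 + 4 + 2 in binary powers of 2.
So 3^1270 ≡ 329 · 206 · 329 · 288 · 493 · 81 · 9 ≡ 893 (mod 1271).
Since 893 ≠ 1, base 3 is a Fermat witness: 1271 is composite.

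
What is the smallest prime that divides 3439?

3439 is odd.
Digit sum 19, not divisible by 3.
Ends in 9: not divisible by 5.
7: 3439 = 7·491 + 2
11: 3439 = 11·312 + 7
13: 3439 = 13·264 + 7
17: 3439 = 17·202 + 5
19: 3439 = 19·181

19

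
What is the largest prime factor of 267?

267 = 3 · 89
89 is prime.
So 267 = 3 · 89; the largest prime factor is 89.

89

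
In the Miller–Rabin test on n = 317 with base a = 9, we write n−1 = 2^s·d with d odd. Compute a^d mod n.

317 − 1 = 316 = 2^2 · 79, so d = 79.
9^1 ≡ 9 (mod 317)
9^2 ≡ 9^2 = 81 ≡ 81 (mod 317)
9^4 ≡ 81^2 = 6561 ≡ 221 (mod 317)
9^8 ≡ 221^2 = 48841 ≡ 23 (mod 317)
9^16 ≡ 23^2 = 529 ≡ 212 (mod 317)
9^32 ≡ 212^2 = 44944 ≡ 247 (mod 317)
9^64 ≡ 247^2 = 61009 ≡ 145 (mod 317)
79 = 64 + 8 + 4 + 2 + 1 in binary powers of 2.
So 9^79 ≡ 145 · 23 · 221 · 81 · 9 ≡ 316 (mod 317).
Since 9^d ≡ 316 (mod 317), base 9 does not prove 317 composite.

316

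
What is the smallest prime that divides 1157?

13

1157 is odd.
Digit sum 14, not divisible by 3.
Ends in 7: not divisible by 5.
7: 1157 = 7·165 + 2
11: 1157 = 11·105 + 2
13: 1157 = 13·89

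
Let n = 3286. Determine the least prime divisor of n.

3286 is even: 2 divides it.

2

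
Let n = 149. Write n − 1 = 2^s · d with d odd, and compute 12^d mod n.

105

149 − 1 = 148 = 2^2 · 37, so d = 37.
12^1 ≡ 12 (mod 149)
12^2 ≡ 12^2 = 144 ≡ 144 (mod 149)
12^4 ≡ 144^2 = 20736 ≡ 25 (mod 149)
12^8 ≡ 25^2 = 625 ≡ 29 (mod 149)
12^16 ≡ 29^2 = 841 ≡ 96 (mod 149)
12^32 ≡ 96^2 = 9216 ≡ 127 (mod 149)
37 = 32 + 4 + 1 in binary powers of 2.
So 12^37 ≡ 127 · 25 · 12 ≡ 105 (mod 149).
Squaring chain: 105 → 148; reaches −1, so base 12 does not prove 149 composite.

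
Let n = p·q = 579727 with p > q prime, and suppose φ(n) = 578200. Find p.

φ(n) = (p−1)(q−1) = n − (p+q) + 1, so p + q = 579727 − 578200 + 1 = 1528.
p and q are the roots of t² − 1528t + 579727 = 0.
Discriminant: 1528² − 4·579727 = 2334784 − 2318908 = 15876; √15876 = 126.
q = (1528 − 126)/2 = 701, p = (1528 + 126)/2 = 827.
Check: 701 · 827 = 579727.

827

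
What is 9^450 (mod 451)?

122

9^1 ≡ 9 (mod 451)
9^2 ≡ 9^2 = 81 ≡ 81 (mod 451)
9^4 ≡ 81^2 = 6561 ≡ 247 (mod 451)
9^8 ≡ 247^2 = 61009 ≡ 124 (mod 451)
9^16 ≡ 124^2 = 15376 ≡ 42 (mod 451)
9^32 ≡ 42^2 = 1764 ≡ 411 (mod 451)
9^64 ≡ 411^2 = 168921 ≡ 247 (mod 451)
9^128 ≡ 247^2 = 61009 ≡ 124 (mod 451)
9^256 ≡ 124^2 = 15376 ≡ 42 (mod 451)
450 = 256 + 128 + 64 + 2 in binary powers of 2.
So 9^450 ≡ 42 · 124 · 247 · 81 ≡ 122 (mod 451).
Since 122 ≠ 1, base 9 is a Fermat witness: 451 is composite.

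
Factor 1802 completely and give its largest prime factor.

1802 = 2 · 901
901 = 17 · 53
53 is prime.
So 1802 = 2 · 17 · 53; the largest prime factor is 53.

53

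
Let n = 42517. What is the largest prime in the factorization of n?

61

42517 = 17 · 2501
2501 = 41 · 61
61 is prime.
So 42517 = 17 · 41 · 61; the largest prime factor is 61.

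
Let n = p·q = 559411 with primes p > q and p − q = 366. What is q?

Since p = q + 366, we have 559411 = q(q + 366), so q² + 366q − 559411 = 0.
Discriminant: 366² + 4·559411 = 133956 + 2237644 = 2371600; √2371600 = 1540.
q = (−366 + 1540)/2 = 587, and p = q + 366 = 953.
Check: 587 · 953 = 559411.

587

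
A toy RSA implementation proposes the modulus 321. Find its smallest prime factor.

3

321 is odd.
Digit sum 6, divisible by 3.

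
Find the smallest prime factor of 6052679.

71

6052679 is odd.
Digit sum 35, not divisible by 3.
Ends in 9: not divisible by 5.
7: 6052679 = 7·864668 + 3
11: 6052679 = 11·550243 + 6
13: 6052679 = 13·465590 + 9
17: 6052679 = 17·356039 + 16
19: 6052679 = 19·318562 + 1
23: 6052679 = 23·263159 + 22
29: 6052679 = 29·208713 + 2
31: 6052679 = 31·195247 + 22
37: 6052679 = 37·163585 + 34
41: 6052679 = 41·147626 + 13
43: 6052679 = 43·140759 + 42
47: 6052679 = 47·128780 + 19
53: 6052679 = 53·114201 + 26
59: 6052679 = 59·102587 + 46
61: 6052679 = 61·99224 + 15
67: 6052679 = 67·90338 + 33
71: 6052679 = 71·85249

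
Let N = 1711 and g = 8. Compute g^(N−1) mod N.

8^1 ≡ 8 (mod 1711)
8^2 ≡ 8^2 = 64 ≡ 64 (mod 1711)
8^4 ≡ 64^2 = 4096 ≡ 674 (mod 1711)
8^8 ≡ 674^2 = 454276 ≡ 861 (mod 1711)
8^16 ≡ 861^2 = 741321 ≡ 458 (mod 1711)
8^32 ≡ 458^2 = 209764 ≡ 1022 (mod 1711)
8^64 ≡ 1022^2 = 1044484 ≡ 774 (mod 1711)
8^128 ≡ 774^2 = 599076 ≡ 226 (mod 1711)
8^256 ≡ 226^2 = 51076 ≡ 1457 (mod 1711)
8^512 ≡ 1457^2 = 2122849 ≡ 1209 (mod 1711)
8^1024 ≡ 1209^2 = 1461681 ≡ 487 (mod 1711)
1710 = 1024 + 512 + 128 + 32 + 8 + 4 + 2 in binary powers of 2.
So 8^1710 ≡ 487 · 1209 · 226 · 1022 · 861 · 674 · 64 ≡ 789 (mod 1711).
Since 789 ≠ 1, base 8 is a Fermat witness: 1711 is composite.

789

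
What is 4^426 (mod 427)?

253

4^1 ≡ 4 (mod 427)
4^2 ≡ 4^2 = 16 ≡ 16 (mod 427)
4^4 ≡ 16^2 = 256 ≡ 256 (mod 427)
4^8 ≡ 256^2 = 65536 ≡ 205 (mod 427)
4^16 ≡ 205^2 = 42025 ≡ 179 (mod 427)
4^32 ≡ 179^2 = 32041 ≡ 16 (mod 427)
4^64 ≡ 16^2 = 256 ≡ 256 (mod 427)
4^128 ≡ 256^2 = 65536 ≡ 205 (mod 427)
4^256 ≡ 205^2 = 42025 ≡ 179 (mod 427)
426 = 256 + 128 + 32 + 8 + 2 in binary powers of 2.
So 4^426 ≡ 179 · 205 · 16 · 205 · 16 ≡ 253 (mod 427).
Since 253 ≠ 1, base 4 is a Fermat witness: 427 is composite.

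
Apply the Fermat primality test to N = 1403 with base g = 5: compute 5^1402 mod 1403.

992

5^1 ≡ 5 (mod 1403)
5^2 ≡ 5^2 = 25 ≡ 25 (mod 1403)
5^4 ≡ 25^2 = 625 ≡ 625 (mod 1403)
5^8 ≡ 625^2 = 390625 ≡ 591 (mod 1403)
5^16 ≡ 591^2 = 349281 ≡ 1337 (mod 1403)
5^32 ≡ 1337^2 = 1787569 ≡ 147 (mod 1403)
5^64 ≡ 147^2 = 21609 ≡ 564 (mod 1403)
5^128 ≡ 564^2 = 318096 ≡ 1018 (mod 1403)
5^256 ≡ 1018^2 = 1036324 ≡ 910 (mod 1403)
5^512 ≡ 910^2 = 828100 ≡ 330 (mod 1403)
5^1024 ≡ 330^2 = 108900 ≡ 869 (mod 1403)
1402 = 1024 + 256 + 64 + 32 + 16 + 8 + 2 in binary powers of 2.
So 5^1402 ≡ 869 · 910 · 564 · 147 · 1337 · 591 · 25 ≡ 992 (mod 1403).
Since 992 ≠ 1, base 5 is a Fermat witness: 1403 is composite.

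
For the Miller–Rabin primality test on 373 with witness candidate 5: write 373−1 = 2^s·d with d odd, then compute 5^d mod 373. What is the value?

104

373 − 1 = 372 = 2^2 · 93, so d = 93.
5^1 ≡ 5 (mod 373)
5^2 ≡ 5^2 = 25 ≡ 25 (mod 373)
5^4 ≡ 25^2 = 625 ≡ 252 (mod 373)
5^8 ≡ 252^2 = 63504 ≡ 94 (mod 373)
5^16 ≡ 94^2 = 8836 ≡ 257 (mod 373)
5^32 ≡ 257^2 = 66049 ≡ 28 (mod 373)
5^64 ≡ 28^2 = 784 ≡ 38 (mod 373)
93 = 64 + 16 + 8 + 4 + 1 in binary powers of 2.
So 5^93 ≡ 38 · 257 · 94 · 252 · 5 ≡ 104 (mod 373).
Squaring chain: 104 → 372; reaches −1, so base 5 does not prove 373 composite.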